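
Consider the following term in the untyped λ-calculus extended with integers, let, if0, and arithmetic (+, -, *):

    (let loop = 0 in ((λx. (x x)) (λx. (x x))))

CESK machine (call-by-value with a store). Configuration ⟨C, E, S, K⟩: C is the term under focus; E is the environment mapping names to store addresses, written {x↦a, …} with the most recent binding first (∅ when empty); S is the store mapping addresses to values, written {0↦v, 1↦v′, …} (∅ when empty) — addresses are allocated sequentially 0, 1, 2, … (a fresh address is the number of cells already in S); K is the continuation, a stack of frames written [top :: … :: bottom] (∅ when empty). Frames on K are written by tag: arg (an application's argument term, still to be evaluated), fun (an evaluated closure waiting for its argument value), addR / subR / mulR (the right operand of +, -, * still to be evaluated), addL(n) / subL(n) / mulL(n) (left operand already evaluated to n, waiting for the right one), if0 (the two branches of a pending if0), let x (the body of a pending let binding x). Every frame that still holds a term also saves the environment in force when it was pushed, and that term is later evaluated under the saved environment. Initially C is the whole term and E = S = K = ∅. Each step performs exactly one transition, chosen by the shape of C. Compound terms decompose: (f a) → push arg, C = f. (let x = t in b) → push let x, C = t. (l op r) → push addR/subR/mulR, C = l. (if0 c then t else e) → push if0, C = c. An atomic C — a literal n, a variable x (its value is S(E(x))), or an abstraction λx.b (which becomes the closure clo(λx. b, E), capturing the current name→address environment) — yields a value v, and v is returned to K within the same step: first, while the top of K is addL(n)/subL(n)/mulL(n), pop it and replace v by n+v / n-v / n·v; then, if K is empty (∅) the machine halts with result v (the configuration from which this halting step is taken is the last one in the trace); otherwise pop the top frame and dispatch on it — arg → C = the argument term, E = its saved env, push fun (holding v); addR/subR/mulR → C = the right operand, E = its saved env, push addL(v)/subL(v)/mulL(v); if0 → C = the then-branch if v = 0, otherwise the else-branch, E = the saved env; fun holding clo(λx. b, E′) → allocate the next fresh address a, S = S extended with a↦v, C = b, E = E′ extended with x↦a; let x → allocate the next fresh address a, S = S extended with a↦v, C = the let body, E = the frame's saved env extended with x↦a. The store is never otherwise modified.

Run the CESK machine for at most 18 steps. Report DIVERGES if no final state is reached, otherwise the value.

t=0: ⟨C=(let loop = 0 in ((λx. (x x)) (λx. (x x)))); E=∅; S=∅; K=∅⟩
t=1: ⟨C=0; E=∅; S=∅; K=[let loop]⟩
t=2: ⟨C=((λx. (x x)) (λx. (x x))); E={loop↦0}; S={0↦0}; K=∅⟩
t=3: ⟨C=(λx. (x x)); E={loop↦0}; S={0↦0}; K=[arg]⟩
t=4: ⟨C=(λx. (x x)); E={loop↦0}; S={0↦0}; K=[fun]⟩
t=5: ⟨C=(x x); E={x↦1, loop↦0}; S={0↦0, 1↦clo(λx. (x x), {loop↦0})}; K=∅⟩
t=6: ⟨C=x; E={x↦1, loop↦0}; S={0↦0, 1↦clo(λx. (x x), {loop↦0})}; K=[arg]⟩
t=7: ⟨C=x; E={x↦1, loop↦0}; S={0↦0, 1↦clo(λx. (x x), {loop↦0})}; K=[fun]⟩
t=8: ⟨C=(x x); E={x↦2, loop↦0}; S={0↦0, 1↦clo(λx. (x x), {loop↦0}), 2↦clo(λx. (x x), {loop↦0})}; K=∅⟩
t=9: ⟨C=x; E={x↦2, loop↦0}; S={0↦0, 1↦clo(λx. (x x), {loop↦0}), 2↦clo(λx. (x x), {loop↦0})}; K=[arg]⟩
t=10: ⟨C=x; E={x↦2, loop↦0}; S={0↦0, 1↦clo(λx. (x x), {loop↦0}), 2↦clo(λx. (x x), {loop↦0})}; K=[fun]⟩
t=11: ⟨C=(x x); E={x↦3, loop↦0}; S={0↦0, 1↦clo(λx. (x x), {loop↦0}), 2↦clo(λx. (x x), {loop↦0}), 3↦clo(λx. (x x), {loop↦0})}; K=∅⟩
t=12: ⟨C=x; E={x↦3, loop↦0}; S={0↦0, 1↦clo(λx. (x x), {loop↦0}), 2↦clo(λx. (x x), {loop↦0}), 3↦clo(λx. (x x), {loop↦0})}; K=[arg]⟩
t=13: ⟨C=x; E={x↦3, loop↦0}; S={0↦0, 1↦clo(λx. (x x), {loop↦0}), 2↦clo(λx. (x x), {loop↦0}), 3↦clo(λx. (x x), {loop↦0})}; K=[fun]⟩
t=14: ⟨C=(x x); E={x↦4, loop↦0}; S={0↦0, 1↦clo(λx. (x x), {loop↦0}), 2↦clo(λx. (x x), {loop↦0}), 3↦clo(λx. (x x), {loop↦0}), 4↦clo(λx. (x x), {loop↦0})}; K=∅⟩
t=15: ⟨C=x; E={x↦4, loop↦0}; S={0↦0, 1↦clo(λx. (x x), {loop↦0}), 2↦clo(λx. (x x), {loop↦0}), 3↦clo(λx. (x x), {loop↦0}), 4↦clo(λx. (x x), {loop↦0})}; K=[arg]⟩
t=16: ⟨C=x; E={x↦4, loop↦0}; S={0↦0, 1↦clo(λx. (x x), {loop↦0}), 2↦clo(λx. (x x), {loop↦0}), 3↦clo(λx. (x x), {loop↦0}), 4↦clo(λx. (x x), {loop↦0})}; K=[fun]⟩
t=17: ⟨C=(x x); E={x↦5, loop↦0}; S={0↦0, 1↦clo(λx. (x x), {loop↦0}), 2↦clo(λx. (x x), {loop↦0}), 3↦clo(λx. (x x), {loop↦0}), 4↦clo(λx. (x x), {loop↦0}), 5↦clo(λx. (x x), {loop↦0})}; K=∅⟩
t=18: ⟨C=x; E={x↦5, loop↦0}; S={0↦0, 1↦clo(λx. (x x), {loop↦0}), 2↦clo(λx. (x x), {loop↦0}), 3↦clo(λx. (x x), {loop↦0}), 4↦clo(λx. (x x), {loop↦0}), 5↦clo(λx. (x x), {loop↦0})}; K=[arg]⟩
→ 18 transitions taken and the configuration is still not final: no result within 18 steps

Answer: DIVERGES (no final state within 18 steps)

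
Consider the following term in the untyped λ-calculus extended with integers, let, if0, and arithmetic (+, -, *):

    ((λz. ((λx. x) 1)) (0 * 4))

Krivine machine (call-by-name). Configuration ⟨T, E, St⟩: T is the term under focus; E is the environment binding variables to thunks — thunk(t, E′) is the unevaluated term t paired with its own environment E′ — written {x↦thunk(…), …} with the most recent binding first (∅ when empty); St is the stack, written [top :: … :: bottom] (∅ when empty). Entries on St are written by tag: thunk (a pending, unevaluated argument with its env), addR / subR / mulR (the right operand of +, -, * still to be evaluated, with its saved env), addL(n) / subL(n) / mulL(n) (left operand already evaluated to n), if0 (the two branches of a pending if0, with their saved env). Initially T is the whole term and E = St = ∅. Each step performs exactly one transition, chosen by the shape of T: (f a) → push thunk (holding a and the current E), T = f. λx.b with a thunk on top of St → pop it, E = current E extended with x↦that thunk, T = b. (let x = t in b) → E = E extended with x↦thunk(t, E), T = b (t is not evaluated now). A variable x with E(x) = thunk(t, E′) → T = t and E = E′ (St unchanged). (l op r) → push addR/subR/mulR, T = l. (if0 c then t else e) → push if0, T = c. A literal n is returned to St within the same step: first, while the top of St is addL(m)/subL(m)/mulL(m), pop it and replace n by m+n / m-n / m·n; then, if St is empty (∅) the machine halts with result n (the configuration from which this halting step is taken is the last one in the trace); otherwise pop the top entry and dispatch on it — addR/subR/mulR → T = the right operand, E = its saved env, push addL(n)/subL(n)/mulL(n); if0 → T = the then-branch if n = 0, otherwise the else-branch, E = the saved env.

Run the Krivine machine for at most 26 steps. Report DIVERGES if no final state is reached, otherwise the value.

Answer: 1

Execution trace:
[0] ⟨T=((λz. ((λx. x) 1)) (0 * 4)); E=∅; St=∅⟩
[1] ⟨T=(λz. ((λx. x) 1)); E=∅; St=[thunk]⟩
[2] ⟨T=((λx. x) 1); E={z↦thunk((0 * 4), ∅)}; St=∅⟩
[3] ⟨T=(λx. x); E={z↦thunk((0 * 4), ∅)}; St=[thunk]⟩
[4] ⟨T=x; E={x↦thunk(1, {z↦thunk((0 * 4), ∅)}), z↦thunk((0 * 4), ∅)}; St=∅⟩
[5] ⟨T=1; E={z↦thunk((0 * 4), ∅)}; St=∅⟩
→ final value 1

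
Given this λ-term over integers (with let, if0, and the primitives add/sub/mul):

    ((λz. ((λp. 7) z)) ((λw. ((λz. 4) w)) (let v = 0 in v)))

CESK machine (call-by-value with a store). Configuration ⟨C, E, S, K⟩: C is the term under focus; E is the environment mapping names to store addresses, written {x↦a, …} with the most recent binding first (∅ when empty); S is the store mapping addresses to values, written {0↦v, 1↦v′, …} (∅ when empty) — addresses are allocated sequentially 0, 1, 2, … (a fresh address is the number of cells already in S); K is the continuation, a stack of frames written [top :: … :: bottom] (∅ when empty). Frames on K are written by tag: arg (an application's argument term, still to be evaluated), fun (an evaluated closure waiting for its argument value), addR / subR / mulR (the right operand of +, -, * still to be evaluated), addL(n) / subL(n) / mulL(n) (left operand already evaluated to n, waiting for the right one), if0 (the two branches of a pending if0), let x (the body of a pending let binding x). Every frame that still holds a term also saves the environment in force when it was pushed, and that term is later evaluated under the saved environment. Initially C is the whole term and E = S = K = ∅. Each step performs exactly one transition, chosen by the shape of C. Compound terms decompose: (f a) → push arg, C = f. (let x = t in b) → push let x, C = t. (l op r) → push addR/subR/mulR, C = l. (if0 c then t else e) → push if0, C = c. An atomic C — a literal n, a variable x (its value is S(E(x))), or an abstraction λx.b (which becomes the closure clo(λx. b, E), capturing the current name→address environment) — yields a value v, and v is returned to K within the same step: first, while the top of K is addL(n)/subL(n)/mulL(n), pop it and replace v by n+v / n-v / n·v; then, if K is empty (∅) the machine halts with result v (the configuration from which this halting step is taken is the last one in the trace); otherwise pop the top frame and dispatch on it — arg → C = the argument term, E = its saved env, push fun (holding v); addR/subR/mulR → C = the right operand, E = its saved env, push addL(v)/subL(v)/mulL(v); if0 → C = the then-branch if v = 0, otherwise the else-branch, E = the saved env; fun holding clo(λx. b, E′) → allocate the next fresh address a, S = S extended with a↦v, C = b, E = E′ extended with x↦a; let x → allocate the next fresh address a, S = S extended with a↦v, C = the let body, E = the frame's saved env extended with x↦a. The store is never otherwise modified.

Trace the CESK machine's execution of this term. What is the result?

Answer: 7

Derivation:
[0] ⟨C=((λz. ((λp. 7) z)) ((λw. ((λz. 4) w)) (let v = 0 in v))); E=∅; S=∅; K=∅⟩
[1] ⟨C=(λz. ((λp. 7) z)); E=∅; S=∅; K=[arg]⟩
[2] ⟨C=((λw. ((λz. 4) w)) (let v = 0 in v)); E=∅; S=∅; K=[fun]⟩
[3] ⟨C=(λw. ((λz. 4) w)); E=∅; S=∅; K=[arg :: fun]⟩
[4] ⟨C=(let v = 0 in v); E=∅; S=∅; K=[fun :: fun]⟩
[5] ⟨C=0; E=∅; S=∅; K=[let v :: fun :: fun]⟩
[6] ⟨C=v; E={v↦0}; S={0↦0}; K=[fun :: fun]⟩
[7] ⟨C=((λz. 4) w); E={w↦1}; S={0↦0, 1↦0}; K=[fun]⟩
[8] ⟨C=(λz. 4); E={w↦1}; S={0↦0, 1↦0}; K=[arg :: fun]⟩
[9] ⟨C=w; E={w↦1}; S={0↦0, 1↦0}; K=[fun :: fun]⟩
[10] ⟨C=4; E={z↦2, w↦1}; S={0↦0, 1↦0, 2↦0}; K=[fun]⟩
[11] ⟨C=((λp. 7) z); E={z↦3}; S={0↦0, 1↦0, 2↦0, 3↦4}; K=∅⟩
[12] ⟨C=(λp. 7); E={z↦3}; S={0↦0, 1↦0, 2↦0, 3↦4}; K=[arg]⟩
[13] ⟨C=z; E={z↦3}; S={0↦0, 1↦0, 2↦0, 3↦4}; K=[fun]⟩
[14] ⟨C=7; E={p↦4, z↦3}; S={0↦0, 1↦0, 2↦0, 3↦4, 4↦4}; K=∅⟩
→ final value 7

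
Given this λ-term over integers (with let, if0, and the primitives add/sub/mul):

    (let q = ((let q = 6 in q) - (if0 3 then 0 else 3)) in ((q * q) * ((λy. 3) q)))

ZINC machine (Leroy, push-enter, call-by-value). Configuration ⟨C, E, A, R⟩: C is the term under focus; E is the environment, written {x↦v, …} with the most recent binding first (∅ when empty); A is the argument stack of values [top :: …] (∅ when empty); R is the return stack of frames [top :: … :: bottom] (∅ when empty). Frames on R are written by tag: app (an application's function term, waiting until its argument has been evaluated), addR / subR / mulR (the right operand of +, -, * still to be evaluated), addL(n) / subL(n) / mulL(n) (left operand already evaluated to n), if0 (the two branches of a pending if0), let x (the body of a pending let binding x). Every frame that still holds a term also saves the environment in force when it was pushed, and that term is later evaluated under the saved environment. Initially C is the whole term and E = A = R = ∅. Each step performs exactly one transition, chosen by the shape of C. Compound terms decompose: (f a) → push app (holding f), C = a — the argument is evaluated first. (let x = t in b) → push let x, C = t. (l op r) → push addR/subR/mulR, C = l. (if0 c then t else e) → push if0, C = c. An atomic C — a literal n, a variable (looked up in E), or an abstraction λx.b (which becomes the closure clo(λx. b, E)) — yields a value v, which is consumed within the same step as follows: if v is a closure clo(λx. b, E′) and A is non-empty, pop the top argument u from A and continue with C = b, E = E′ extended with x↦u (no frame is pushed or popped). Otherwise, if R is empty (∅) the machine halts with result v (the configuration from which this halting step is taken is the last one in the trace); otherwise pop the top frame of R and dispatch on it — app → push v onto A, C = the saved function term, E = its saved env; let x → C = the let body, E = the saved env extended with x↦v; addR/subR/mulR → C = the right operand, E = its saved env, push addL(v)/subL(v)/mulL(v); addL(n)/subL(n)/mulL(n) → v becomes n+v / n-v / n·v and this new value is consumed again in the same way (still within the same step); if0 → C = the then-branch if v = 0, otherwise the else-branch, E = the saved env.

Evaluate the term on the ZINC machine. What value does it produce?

Answer: 27

Derivation:
[0] ⟨C=(let q = ((let q = 6 in q) - (if0 3 then 0 else 3)) in ((q * q) * ((λy. 3) q))); E=∅; A=∅; R=∅⟩
[1] ⟨C=((let q = 6 in q) - (if0 3 then 0 else 3)); E=∅; A=∅; R=[let q]⟩
[2] ⟨C=(let q = 6 in q); E=∅; A=∅; R=[subR :: let q]⟩
[3] ⟨C=6; E=∅; A=∅; R=[let q :: subR :: let q]⟩
[4] ⟨C=q; E={q↦6}; A=∅; R=[subR :: let q]⟩
[5] ⟨C=(if0 3 then 0 else 3); E=∅; A=∅; R=[subL(6) :: let q]⟩
[6] ⟨C=3; E=∅; A=∅; R=[if0 :: subL(6) :: let q]⟩
[7] ⟨C=3; E=∅; A=∅; R=[subL(6) :: let q]⟩
[8] ⟨C=((q * q) * ((λy. 3) q)); E={q↦3}; A=∅; R=∅⟩
[9] ⟨C=(q * q); E={q↦3}; A=∅; R=[mulR]⟩
[10] ⟨C=q; E={q↦3}; A=∅; R=[mulR :: mulR]⟩
[11] ⟨C=q; E={q↦3}; A=∅; R=[mulL(3) :: mulR]⟩
[12] ⟨C=((λy. 3) q); E={q↦3}; A=∅; R=[mulL(9)]⟩
[13] ⟨C=q; E={q↦3}; A=∅; R=[app :: mulL(9)]⟩
[14] ⟨C=(λy. 3); E={q↦3}; A=[3]; R=[mulL(9)]⟩
[15] ⟨C=3; E={y↦3, q↦3}; A=∅; R=[mulL(9)]⟩
→ final value 27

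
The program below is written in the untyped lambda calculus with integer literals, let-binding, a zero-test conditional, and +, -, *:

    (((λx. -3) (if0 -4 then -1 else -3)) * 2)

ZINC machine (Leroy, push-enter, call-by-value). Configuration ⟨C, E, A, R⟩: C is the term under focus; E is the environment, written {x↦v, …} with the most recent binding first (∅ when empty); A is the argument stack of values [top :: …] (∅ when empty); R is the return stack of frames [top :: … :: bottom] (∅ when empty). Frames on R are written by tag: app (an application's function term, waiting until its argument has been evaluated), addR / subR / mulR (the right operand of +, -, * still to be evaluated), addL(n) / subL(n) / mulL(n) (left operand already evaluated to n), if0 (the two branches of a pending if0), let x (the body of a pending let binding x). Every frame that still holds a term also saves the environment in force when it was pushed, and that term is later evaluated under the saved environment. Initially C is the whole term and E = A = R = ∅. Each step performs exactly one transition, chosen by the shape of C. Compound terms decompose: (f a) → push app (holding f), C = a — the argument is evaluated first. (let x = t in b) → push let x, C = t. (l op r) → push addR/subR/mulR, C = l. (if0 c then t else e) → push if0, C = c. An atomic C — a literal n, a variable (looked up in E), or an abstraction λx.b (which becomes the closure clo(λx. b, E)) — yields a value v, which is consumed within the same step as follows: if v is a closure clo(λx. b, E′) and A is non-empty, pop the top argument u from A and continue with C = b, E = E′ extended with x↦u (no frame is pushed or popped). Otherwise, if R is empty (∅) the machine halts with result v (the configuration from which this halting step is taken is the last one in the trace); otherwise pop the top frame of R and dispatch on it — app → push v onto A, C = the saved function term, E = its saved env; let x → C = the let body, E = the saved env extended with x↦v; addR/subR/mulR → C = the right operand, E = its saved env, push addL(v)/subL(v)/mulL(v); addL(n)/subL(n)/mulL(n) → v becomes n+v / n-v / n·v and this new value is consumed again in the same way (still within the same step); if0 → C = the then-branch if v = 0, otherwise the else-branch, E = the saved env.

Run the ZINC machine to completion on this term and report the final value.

t=0: [C=(((λx. -3) (if0 -4 then -1 else -3)) * 2) | E=∅ | A=∅ | R=∅]
t=1: [C=((λx. -3) (if0 -4 then -1 else -3)) | E=∅ | A=∅ | R=[mulR]]
t=2: [C=(if0 -4 then -1 else -3) | E=∅ | A=∅ | R=[app :: mulR]]
t=3: [C=-4 | E=∅ | A=∅ | R=[if0 :: app :: mulR]]
t=4: [C=-3 | E=∅ | A=∅ | R=[app :: mulR]]
t=5: [C=(λx. -3) | E=∅ | A=[-3] | R=[mulR]]
t=6: [C=-3 | E={x↦-3} | A=∅ | R=[mulR]]
t=7: [C=2 | E=∅ | A=∅ | R=[mulL(-3)]]
→ final value -6

Answer: -6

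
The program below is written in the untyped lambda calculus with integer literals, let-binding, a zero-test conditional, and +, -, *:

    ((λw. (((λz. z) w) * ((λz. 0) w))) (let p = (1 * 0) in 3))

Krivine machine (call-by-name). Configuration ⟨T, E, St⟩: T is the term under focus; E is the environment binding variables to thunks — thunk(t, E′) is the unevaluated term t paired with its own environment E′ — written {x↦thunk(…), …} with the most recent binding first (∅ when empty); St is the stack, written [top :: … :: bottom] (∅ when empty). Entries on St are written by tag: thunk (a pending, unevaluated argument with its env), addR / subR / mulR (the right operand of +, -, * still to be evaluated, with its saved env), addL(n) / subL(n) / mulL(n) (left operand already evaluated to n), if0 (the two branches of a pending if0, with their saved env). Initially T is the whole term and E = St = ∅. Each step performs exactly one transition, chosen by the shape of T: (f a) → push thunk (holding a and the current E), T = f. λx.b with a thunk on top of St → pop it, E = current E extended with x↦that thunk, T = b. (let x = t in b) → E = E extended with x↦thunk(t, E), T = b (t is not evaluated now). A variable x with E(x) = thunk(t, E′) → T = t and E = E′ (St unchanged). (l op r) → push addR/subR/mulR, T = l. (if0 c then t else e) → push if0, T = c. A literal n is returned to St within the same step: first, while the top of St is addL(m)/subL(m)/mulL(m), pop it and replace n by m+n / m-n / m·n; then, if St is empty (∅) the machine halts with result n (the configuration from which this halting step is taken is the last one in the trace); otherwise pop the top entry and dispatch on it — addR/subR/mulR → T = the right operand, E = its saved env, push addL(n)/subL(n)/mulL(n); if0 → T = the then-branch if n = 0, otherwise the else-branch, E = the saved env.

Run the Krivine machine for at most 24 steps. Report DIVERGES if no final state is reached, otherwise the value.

[0] [T=((λw. (((λz. z) w) * ((λz. 0) w))) (let p = (1 * 0) in 3)) | E=∅ | St=∅]
[1] [T=(λw. (((λz. z) w) * ((λz. 0) w))) | E=∅ | St=[thunk]]
[2] [T=(((λz. z) w) * ((λz. 0) w)) | E={w↦thunk((let p = (1 * 0) in 3), ∅)} | St=∅]
[3] [T=((λz. z) w) | E={w↦thunk((let p = (1 * 0) in 3), ∅)} | St=[mulR]]
[4] [T=(λz. z) | E={w↦thunk((let p = (1 * 0) in 3), ∅)} | St=[thunk :: mulR]]
[5] [T=z | E={z↦thunk(w, {w↦thunk((let p = (1 * 0) in 3), ∅)}), w↦thunk((let p = (1 * 0) in 3), ∅)} | St=[mulR]]
[6] [T=w | E={w↦thunk((let p = (1 * 0) in 3), ∅)} | St=[mulR]]
[7] [T=(let p = (1 * 0) in 3) | E=∅ | St=[mulR]]
[8] [T=3 | E={p↦thunk((1 * 0), ∅)} | St=[mulR]]
[9] [T=((λz. 0) w) | E={w↦thunk((let p = (1 * 0) in 3), ∅)} | St=[mulL(3)]]
[10] [T=(λz. 0) | E={w↦thunk((let p = (1 * 0) in 3), ∅)} | St=[thunk :: mulL(3)]]
[11] [T=0 | E={z↦thunk(w, {w↦thunk((let p = (1 * 0) in 3), ∅)}), w↦thunk((let p = (1 * 0) in 3), ∅)} | St=[mulL(3)]]
→ final value 0

Answer: 0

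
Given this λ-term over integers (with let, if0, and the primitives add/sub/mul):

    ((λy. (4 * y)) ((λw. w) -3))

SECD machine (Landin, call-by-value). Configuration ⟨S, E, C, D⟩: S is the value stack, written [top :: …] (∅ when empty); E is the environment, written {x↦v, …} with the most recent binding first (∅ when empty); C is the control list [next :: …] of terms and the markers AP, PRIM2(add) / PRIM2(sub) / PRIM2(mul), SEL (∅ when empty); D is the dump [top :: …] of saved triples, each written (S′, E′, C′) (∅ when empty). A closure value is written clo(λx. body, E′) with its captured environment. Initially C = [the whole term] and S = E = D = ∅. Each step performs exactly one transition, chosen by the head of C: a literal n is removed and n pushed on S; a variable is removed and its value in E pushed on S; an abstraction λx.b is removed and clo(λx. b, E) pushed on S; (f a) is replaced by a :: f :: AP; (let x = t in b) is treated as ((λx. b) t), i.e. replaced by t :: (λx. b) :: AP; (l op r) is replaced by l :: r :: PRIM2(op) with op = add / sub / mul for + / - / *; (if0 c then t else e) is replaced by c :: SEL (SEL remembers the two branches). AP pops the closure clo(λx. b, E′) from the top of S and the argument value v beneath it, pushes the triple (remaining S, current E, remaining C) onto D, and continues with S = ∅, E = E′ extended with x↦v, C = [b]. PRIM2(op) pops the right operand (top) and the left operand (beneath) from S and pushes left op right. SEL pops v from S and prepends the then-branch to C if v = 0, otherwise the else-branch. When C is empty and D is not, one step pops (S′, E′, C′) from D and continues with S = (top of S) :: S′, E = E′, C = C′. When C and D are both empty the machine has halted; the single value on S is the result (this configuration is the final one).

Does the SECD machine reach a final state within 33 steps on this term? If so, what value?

Answer: -12

Execution trace:
0. [S=∅ | E=∅ | C=[((λy. (4 * y)) ((λw. w) -3))] | D=∅]
1. [S=∅ | E=∅ | C=[((λw. w) -3) :: (λy. (4 * y)) :: AP] | D=∅]
2. [S=∅ | E=∅ | C=[-3 :: (λw. w) :: AP :: (λy. (4 * y)) :: AP] | D=∅]
3. [S=[-3] | E=∅ | C=[(λw. w) :: AP :: (λy. (4 * y)) :: AP] | D=∅]
4. [S=[clo(λw. w, ∅) :: -3] | E=∅ | C=[AP :: (λy. (4 * y)) :: AP] | D=∅]
5. [S=∅ | E={w↦-3} | C=[w] | D=[(∅, ∅, [(λy. (4 * y)) :: AP])]]
6. [S=[-3] | E={w↦-3} | C=∅ | D=[(∅, ∅, [(λy. (4 * y)) :: AP])]]
7. [S=[-3] | E=∅ | C=[(λy. (4 * y)) :: AP] | D=∅]
8. [S=[clo(λy. (4 * y), ∅) :: -3] | E=∅ | C=[AP] | D=∅]
9. [S=∅ | E={y↦-3} | C=[(4 * y)] | D=[(∅, ∅, ∅)]]
10. [S=∅ | E={y↦-3} | C=[4 :: y :: PRIM2(mul)] | D=[(∅, ∅, ∅)]]
11. [S=[4] | E={y↦-3} | C=[y :: PRIM2(mul)] | D=[(∅, ∅, ∅)]]
12. [S=[-3 :: 4] | E={y↦-3} | C=[PRIM2(mul)] | D=[(∅, ∅, ∅)]]
13. [S=[-12] | E={y↦-3} | C=∅ | D=[(∅, ∅, ∅)]]
14. [S=[-12] | E=∅ | C=∅ | D=∅]
→ final value -12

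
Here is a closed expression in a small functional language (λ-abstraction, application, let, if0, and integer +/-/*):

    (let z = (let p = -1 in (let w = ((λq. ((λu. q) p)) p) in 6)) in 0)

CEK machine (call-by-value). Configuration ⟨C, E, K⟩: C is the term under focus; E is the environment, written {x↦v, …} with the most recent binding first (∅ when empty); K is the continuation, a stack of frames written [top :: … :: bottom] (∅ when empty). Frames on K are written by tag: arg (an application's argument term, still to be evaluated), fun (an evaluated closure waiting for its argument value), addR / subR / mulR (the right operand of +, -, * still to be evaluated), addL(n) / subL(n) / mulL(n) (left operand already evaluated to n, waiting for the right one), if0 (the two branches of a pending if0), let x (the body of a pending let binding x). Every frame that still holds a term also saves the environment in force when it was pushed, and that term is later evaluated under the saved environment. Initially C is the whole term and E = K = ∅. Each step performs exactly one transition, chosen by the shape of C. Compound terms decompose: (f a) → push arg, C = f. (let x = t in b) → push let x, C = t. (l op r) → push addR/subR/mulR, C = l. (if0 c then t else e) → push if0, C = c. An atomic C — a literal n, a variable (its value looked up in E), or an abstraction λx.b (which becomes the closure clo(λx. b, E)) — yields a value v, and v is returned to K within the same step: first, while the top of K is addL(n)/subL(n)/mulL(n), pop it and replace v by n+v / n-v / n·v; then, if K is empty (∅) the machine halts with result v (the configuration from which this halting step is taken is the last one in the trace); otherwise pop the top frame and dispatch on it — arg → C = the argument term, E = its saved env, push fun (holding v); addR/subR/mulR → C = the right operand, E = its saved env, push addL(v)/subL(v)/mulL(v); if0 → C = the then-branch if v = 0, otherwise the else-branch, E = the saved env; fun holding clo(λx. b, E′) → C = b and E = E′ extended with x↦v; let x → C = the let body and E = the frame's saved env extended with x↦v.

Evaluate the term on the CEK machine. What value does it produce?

Answer: 0

Execution trace:
[0] [C=(let z = (let p = -1 in (let w = ((λq. ((λu. q) p)) p) in 6)) in 0) | E=∅ | K=∅]
[1] [C=(let p = -1 in (let w = ((λq. ((λu. q) p)) p) in 6)) | E=∅ | K=[let z]]
[2] [C=-1 | E=∅ | K=[let p :: let z]]
[3] [C=(let w = ((λq. ((λu. q) p)) p) in 6) | E={p↦-1} | K=[let z]]
[4] [C=((λq. ((λu. q) p)) p) | E={p↦-1} | K=[let w :: let z]]
[5] [C=(λq. ((λu. q) p)) | E={p↦-1} | K=[arg :: let w :: let z]]
[6] [C=p | E={p↦-1} | K=[fun :: let w :: let z]]
[7] [C=((λu. q) p) | E={q↦-1, p↦-1} | K=[let w :: let z]]
[8] [C=(λu. q) | E={q↦-1, p↦-1} | K=[arg :: let w :: let z]]
[9] [C=p | E={q↦-1, p↦-1} | K=[fun :: let w :: let z]]
[10] [C=q | E={u↦-1, q↦-1, p↦-1} | K=[let w :: let z]]
[11] [C=6 | E={w↦-1, p↦-1} | K=[let z]]
[12] [C=0 | E={z↦6} | K=∅]
→ final value 0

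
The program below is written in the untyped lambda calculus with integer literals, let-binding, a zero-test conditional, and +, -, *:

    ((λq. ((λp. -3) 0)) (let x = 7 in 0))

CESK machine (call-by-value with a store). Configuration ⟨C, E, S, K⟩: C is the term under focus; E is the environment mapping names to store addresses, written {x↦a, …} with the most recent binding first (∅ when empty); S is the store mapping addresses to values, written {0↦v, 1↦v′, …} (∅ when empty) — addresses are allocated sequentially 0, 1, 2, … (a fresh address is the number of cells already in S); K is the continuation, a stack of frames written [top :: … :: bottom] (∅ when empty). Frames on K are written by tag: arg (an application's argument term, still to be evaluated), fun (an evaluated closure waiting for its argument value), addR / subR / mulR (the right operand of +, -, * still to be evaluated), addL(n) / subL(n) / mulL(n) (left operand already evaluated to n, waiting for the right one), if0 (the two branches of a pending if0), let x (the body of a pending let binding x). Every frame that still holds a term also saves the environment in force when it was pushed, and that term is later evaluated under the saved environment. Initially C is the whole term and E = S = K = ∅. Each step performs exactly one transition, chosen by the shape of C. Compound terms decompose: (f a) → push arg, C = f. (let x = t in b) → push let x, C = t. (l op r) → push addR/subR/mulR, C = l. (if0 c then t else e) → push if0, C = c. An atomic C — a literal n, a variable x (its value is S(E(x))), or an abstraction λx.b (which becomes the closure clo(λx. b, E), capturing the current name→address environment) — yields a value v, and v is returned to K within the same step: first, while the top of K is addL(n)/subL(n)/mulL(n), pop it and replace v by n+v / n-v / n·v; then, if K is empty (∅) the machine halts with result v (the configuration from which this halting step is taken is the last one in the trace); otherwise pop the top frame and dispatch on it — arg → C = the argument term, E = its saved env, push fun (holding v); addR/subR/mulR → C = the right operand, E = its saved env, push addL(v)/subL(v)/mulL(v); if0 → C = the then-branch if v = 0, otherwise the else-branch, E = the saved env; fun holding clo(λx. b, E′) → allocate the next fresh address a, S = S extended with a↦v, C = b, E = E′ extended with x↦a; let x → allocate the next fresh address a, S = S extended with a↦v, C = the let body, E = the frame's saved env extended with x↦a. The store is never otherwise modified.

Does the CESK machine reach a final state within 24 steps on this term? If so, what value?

Answer: -3

Derivation:
0. [C=((λq. ((λp. -3) 0)) (let x = 7 in 0)) | E=∅ | S=∅ | K=∅]
1. [C=(λq. ((λp. -3) 0)) | E=∅ | S=∅ | K=[arg]]
2. [C=(let x = 7 in 0) | E=∅ | S=∅ | K=[fun]]
3. [C=7 | E=∅ | S=∅ | K=[let x :: fun]]
4. [C=0 | E={x↦0} | S={0↦7} | K=[fun]]
5. [C=((λp. -3) 0) | E={q↦1} | S={0↦7, 1↦0} | K=∅]
6. [C=(λp. -3) | E={q↦1} | S={0↦7, 1↦0} | K=[arg]]
7. [C=0 | E={q↦1} | S={0↦7, 1↦0} | K=[fun]]
8. [C=-3 | E={p↦2, q↦1} | S={0↦7, 1↦0, 2↦0} | K=∅]
→ final value -3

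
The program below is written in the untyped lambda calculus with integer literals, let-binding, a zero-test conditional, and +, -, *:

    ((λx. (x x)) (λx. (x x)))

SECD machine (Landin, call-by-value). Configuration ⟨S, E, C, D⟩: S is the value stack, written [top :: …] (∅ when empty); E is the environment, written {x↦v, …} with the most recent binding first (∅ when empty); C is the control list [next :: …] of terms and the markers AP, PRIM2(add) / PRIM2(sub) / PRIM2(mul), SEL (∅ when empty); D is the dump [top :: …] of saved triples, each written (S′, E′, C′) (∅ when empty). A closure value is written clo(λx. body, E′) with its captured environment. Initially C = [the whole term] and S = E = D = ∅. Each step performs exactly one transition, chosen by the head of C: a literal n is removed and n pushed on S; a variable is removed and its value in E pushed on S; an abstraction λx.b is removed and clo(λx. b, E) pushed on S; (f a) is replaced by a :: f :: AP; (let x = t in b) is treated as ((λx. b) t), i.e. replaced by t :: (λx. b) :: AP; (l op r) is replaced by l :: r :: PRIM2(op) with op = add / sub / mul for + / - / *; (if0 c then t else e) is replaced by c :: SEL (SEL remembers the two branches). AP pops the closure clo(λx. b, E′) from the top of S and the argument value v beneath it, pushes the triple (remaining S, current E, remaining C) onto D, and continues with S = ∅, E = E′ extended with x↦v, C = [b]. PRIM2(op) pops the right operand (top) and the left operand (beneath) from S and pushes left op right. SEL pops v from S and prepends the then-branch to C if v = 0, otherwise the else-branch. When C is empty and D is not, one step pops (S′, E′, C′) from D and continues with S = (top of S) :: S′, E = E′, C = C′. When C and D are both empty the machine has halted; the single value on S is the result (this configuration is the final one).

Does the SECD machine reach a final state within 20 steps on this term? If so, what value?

Answer: DIVERGES (no final state within 20 steps)

Machine steps:
t=0: [S=∅ | E=∅ | C=[((λx. (x x)) (λx. (x x)))] | D=∅]
t=1: [S=∅ | E=∅ | C=[(λx. (x x)) :: (λx. (x x)) :: AP] | D=∅]
t=2: [S=[clo(λx. (x x), ∅)] | E=∅ | C=[(λx. (x x)) :: AP] | D=∅]
t=3: [S=[clo(λx. (x x), ∅) :: clo(λx. (x x), ∅)] | E=∅ | C=[AP] | D=∅]
t=4: [S=∅ | E={x↦clo(λx. (x x), ∅)} | C=[(x x)] | D=[(∅, ∅, ∅)]]
t=5: [S=∅ | E={x↦clo(λx. (x x), ∅)} | C=[x :: x :: AP] | D=[(∅, ∅, ∅)]]
t=6: [S=[clo(λx. (x x), ∅)] | E={x↦clo(λx. (x x), ∅)} | C=[x :: AP] | D=[(∅, ∅, ∅)]]
t=7: [S=[clo(λx. (x x), ∅) :: clo(λx. (x x), ∅)] | E={x↦clo(λx. (x x), ∅)} | C=[AP] | D=[(∅, ∅, ∅)]]
t=8: [S=∅ | E={x↦clo(λx. (x x), ∅)} | C=[(x x)] | D=[(∅, {x↦clo(λx. (x x), ∅)}, ∅) :: (∅, ∅, ∅)]]
t=9: [S=∅ | E={x↦clo(λx. (x x), ∅)} | C=[x :: x :: AP] | D=[(∅, {x↦clo(λx. (x x), ∅)}, ∅) :: (∅, ∅, ∅)]]
t=10: [S=[clo(λx. (x x), ∅)] | E={x↦clo(λx. (x x), ∅)} | C=[x :: AP] | D=[(∅, {x↦clo(λx. (x x), ∅)}, ∅) :: (∅, ∅, ∅)]]
t=11: [S=[clo(λx. (x x), ∅) :: clo(λx. (x x), ∅)] | E={x↦clo(λx. (x x), ∅)} | C=[AP] | D=[(∅, {x↦clo(λx. (x x), ∅)}, ∅) :: (∅, ∅, ∅)]]
t=12: [S=∅ | E={x↦clo(λx. (x x), ∅)} | C=[(x x)] | D=[(∅, {x↦clo(λx. (x x), ∅)}, ∅) :: (∅, {x↦clo(λx. (x x), ∅)}, ∅) :: (∅, ∅, ∅)]]
t=13: [S=∅ | E={x↦clo(λx. (x x), ∅)} | C=[x :: x :: AP] | D=[(∅, {x↦clo(λx. (x x), ∅)}, ∅) :: (∅, {x↦clo(λx. (x x), ∅)}, ∅) :: (∅, ∅, ∅)]]
t=14: [S=[clo(λx. (x x), ∅)] | E={x↦clo(λx. (x x), ∅)} | C=[x :: AP] | D=[(∅, {x↦clo(λx. (x x), ∅)}, ∅) :: (∅, {x↦clo(λx. (x x), ∅)}, ∅) :: (∅, ∅, ∅)]]
t=15: [S=[clo(λx. (x x), ∅) :: clo(λx. (x x), ∅)] | E={x↦clo(λx. (x x), ∅)} | C=[AP] | D=[(∅, {x↦clo(λx. (x x), ∅)}, ∅) :: (∅, {x↦clo(λx. (x x), ∅)}, ∅) :: (∅, ∅, ∅)]]
t=16: [S=∅ | E={x↦clo(λx. (x x), ∅)} | C=[(x x)] | D=[(∅, {x↦clo(λx. (x x), ∅)}, ∅) :: (∅, {x↦clo(λx. (x x), ∅)}, ∅) :: (∅, {x↦clo(λx. (x x), ∅)}, ∅) :: (∅, ∅, ∅)]]
t=17: [S=∅ | E={x↦clo(λx. (x x), ∅)} | C=[x :: x :: AP] | D=[(∅, {x↦clo(λx. (x x), ∅)}, ∅) :: (∅, {x↦clo(λx. (x x), ∅)}, ∅) :: (∅, {x↦clo(λx. (x x), ∅)}, ∅) :: (∅, ∅, ∅)]]
t=18: [S=[clo(λx. (x x), ∅)] | E={x↦clo(λx. (x x), ∅)} | C=[x :: AP] | D=[(∅, {x↦clo(λx. (x x), ∅)}, ∅) :: (∅, {x↦clo(λx. (x x), ∅)}, ∅) :: (∅, {x↦clo(λx. (x x), ∅)}, ∅) :: (∅, ∅, ∅)]]
t=19: [S=[clo(λx. (x x), ∅) :: clo(λx. (x x), ∅)] | E={x↦clo(λx. (x x), ∅)} | C=[AP] | D=[(∅, {x↦clo(λx. (x x), ∅)}, ∅) :: (∅, {x↦clo(λx. (x x), ∅)}, ∅) :: (∅, {x↦clo(λx. (x x), ∅)}, ∅) :: (∅, ∅, ∅)]]
t=20: [S=∅ | E={x↦clo(λx. (x x), ∅)} | C=[(x x)] | D=[(∅, {x↦clo(λx. (x x), ∅)}, ∅) :: (∅, {x↦clo(λx. (x x), ∅)}, ∅) :: (∅, {x↦clo(λx. (x x), ∅)}, ∅) :: (∅, {x↦clo(λx. (x x), ∅)}, ∅) :: (∅, ∅, ∅)]]
→ 20 transitions taken and the configuration is still not final: no result within 20 steps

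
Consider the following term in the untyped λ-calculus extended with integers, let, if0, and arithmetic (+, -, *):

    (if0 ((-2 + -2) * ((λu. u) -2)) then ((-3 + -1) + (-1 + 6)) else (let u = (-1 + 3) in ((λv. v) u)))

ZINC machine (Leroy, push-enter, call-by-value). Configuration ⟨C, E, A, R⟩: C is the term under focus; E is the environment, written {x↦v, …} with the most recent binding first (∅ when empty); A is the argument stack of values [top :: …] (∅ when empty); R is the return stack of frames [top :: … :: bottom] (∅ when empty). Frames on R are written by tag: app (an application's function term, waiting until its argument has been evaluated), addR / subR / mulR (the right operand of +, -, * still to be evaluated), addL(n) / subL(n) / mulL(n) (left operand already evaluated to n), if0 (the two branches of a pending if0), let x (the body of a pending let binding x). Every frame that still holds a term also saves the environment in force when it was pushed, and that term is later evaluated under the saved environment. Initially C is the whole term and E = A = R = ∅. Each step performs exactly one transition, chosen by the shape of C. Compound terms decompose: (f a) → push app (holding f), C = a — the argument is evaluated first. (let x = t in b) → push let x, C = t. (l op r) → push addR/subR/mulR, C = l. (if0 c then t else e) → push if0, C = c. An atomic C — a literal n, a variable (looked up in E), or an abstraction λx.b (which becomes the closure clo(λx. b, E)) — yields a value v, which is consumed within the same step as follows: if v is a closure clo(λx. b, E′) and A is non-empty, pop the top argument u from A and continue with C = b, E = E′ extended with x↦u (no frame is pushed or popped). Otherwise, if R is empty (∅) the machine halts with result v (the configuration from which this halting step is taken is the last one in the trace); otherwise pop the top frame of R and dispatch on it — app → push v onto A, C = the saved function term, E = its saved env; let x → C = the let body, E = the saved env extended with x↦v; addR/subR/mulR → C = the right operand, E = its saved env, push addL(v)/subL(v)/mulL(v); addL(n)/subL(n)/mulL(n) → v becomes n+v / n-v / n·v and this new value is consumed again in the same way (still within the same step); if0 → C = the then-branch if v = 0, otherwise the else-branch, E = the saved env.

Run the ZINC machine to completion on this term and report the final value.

Answer: 2

Execution trace:
t=0: [C=(if0 ((-2 + -2) * ((λu. u) -2)) then ((-3 + -1) + (-1 + 6)) else (let u = (-1 + 3) in ((λv. v) u))) | E=∅ | A=∅ | R=∅]
t=1: [C=((-2 + -2) * ((λu. u) -2)) | E=∅ | A=∅ | R=[if0]]
t=2: [C=(-2 + -2) | E=∅ | A=∅ | R=[mulR :: if0]]
t=3: [C=-2 | E=∅ | A=∅ | R=[addR :: mulR :: if0]]
t=4: [C=-2 | E=∅ | A=∅ | R=[addL(-2) :: mulR :: if0]]
t=5: [C=((λu. u) -2) | E=∅ | A=∅ | R=[mulL(-4) :: if0]]
t=6: [C=-2 | E=∅ | A=∅ | R=[app :: mulL(-4) :: if0]]
t=7: [C=(λu. u) | E=∅ | A=[-2] | R=[mulL(-4) :: if0]]
t=8: [C=u | E={u↦-2} | A=∅ | R=[mulL(-4) :: if0]]
t=9: [C=(let u = (-1 + 3) in ((λv. v) u)) | E=∅ | A=∅ | R=∅]
t=10: [C=(-1 + 3) | E=∅ | A=∅ | R=[let u]]
t=11: [C=-1 | E=∅ | A=∅ | R=[addR :: let u]]
t=12: [C=3 | E=∅ | A=∅ | R=[addL(-1) :: let u]]
t=13: [C=((λv. v) u) | E={u↦2} | A=∅ | R=∅]
t=14: [C=u | E={u↦2} | A=∅ | R=[app]]
t=15: [C=(λv. v) | E={u↦2} | A=[2] | R=∅]
t=16: [C=v | E={v↦2, u↦2} | A=∅ | R=∅]
→ final value 2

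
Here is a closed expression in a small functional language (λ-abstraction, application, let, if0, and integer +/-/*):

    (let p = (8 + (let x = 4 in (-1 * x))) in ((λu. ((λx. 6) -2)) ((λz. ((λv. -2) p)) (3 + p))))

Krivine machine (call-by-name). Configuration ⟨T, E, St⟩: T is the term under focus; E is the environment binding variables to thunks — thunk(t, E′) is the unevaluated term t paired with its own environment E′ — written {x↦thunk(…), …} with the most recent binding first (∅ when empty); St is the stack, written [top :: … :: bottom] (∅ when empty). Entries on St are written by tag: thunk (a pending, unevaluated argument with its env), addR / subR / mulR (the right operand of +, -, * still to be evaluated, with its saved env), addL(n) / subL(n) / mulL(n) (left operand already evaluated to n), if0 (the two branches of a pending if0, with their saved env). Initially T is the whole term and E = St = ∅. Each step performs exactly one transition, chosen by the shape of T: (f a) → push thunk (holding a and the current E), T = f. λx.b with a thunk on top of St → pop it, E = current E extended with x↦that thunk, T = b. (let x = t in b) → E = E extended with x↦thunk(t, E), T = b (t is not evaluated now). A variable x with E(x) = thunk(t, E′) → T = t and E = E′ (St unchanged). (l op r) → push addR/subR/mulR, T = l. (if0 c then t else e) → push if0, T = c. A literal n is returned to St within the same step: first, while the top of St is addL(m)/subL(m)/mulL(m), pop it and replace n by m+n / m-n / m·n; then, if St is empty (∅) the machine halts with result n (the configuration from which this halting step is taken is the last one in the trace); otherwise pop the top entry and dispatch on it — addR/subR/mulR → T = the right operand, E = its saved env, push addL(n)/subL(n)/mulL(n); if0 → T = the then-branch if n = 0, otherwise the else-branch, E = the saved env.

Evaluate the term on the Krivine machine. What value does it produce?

t=0: <T=(let p = (8 + (let x = 4 in (-1 * x))) in ((λu. ((λx. 6) -2)) ((λz. ((λv. -2) p)) (3 + p)))), E=∅, St=∅>
t=1: <T=((λu. ((λx. 6) -2)) ((λz. ((λv. -2) p)) (3 + p))), E={p↦thunk((8 + (let x = 4 in (-1 * x))), ∅)}, St=∅>
t=2: <T=(λu. ((λx. 6) -2)), E={p↦thunk((8 + (let x = 4 in (-1 * x))), ∅)}, St=[thunk]>
t=3: <T=((λx. 6) -2), E={u↦thunk(((λz. ((λv. -2) p)) (3 + p)), {p↦thunk((8 + (let x = 4 in (-1 * x))), ∅)}), p↦thunk((8 + (let x = 4 in (-1 * x))), ∅)}, St=∅>
t=4: <T=(λx. 6), E={u↦thunk(((λz. ((λv. -2) p)) (3 + p)), {p↦thunk((8 + (let x = 4 in (-1 * x))), ∅)}), p↦thunk((8 + (let x = 4 in (-1 * x))), ∅)}, St=[thunk]>
t=5: <T=6, E={x↦thunk(-2, {u↦thunk(((λz. ((λv. -2) p)) (3 + p)), {p↦thunk((8 + (let x = 4 in (-1 * x))), ∅)}), p↦thunk((8 + (let x = 4 in (-1 * x))), ∅)}), u↦thunk(((λz. ((λv. -2) p)) (3 + p)), {p↦thunk((8 + (let x = 4 in (-1 * x))), ∅)}), p↦thunk((8 + (let x = 4 in (-1 * x))), ∅)}, St=∅>
→ final value 6

Answer: 6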